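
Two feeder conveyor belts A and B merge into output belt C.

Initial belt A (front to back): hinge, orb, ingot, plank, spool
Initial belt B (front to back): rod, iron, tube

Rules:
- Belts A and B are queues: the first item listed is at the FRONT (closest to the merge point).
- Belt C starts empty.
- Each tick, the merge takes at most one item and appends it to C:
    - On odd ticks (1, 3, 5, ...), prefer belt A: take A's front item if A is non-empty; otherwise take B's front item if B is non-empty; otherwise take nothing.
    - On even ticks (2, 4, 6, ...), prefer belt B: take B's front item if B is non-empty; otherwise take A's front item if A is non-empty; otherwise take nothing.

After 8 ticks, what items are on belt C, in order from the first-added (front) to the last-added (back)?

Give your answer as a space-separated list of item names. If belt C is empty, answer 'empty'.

Tick 1: prefer A, take hinge from A; A=[orb,ingot,plank,spool] B=[rod,iron,tube] C=[hinge]
Tick 2: prefer B, take rod from B; A=[orb,ingot,plank,spool] B=[iron,tube] C=[hinge,rod]
Tick 3: prefer A, take orb from A; A=[ingot,plank,spool] B=[iron,tube] C=[hinge,rod,orb]
Tick 4: prefer B, take iron from B; A=[ingot,plank,spool] B=[tube] C=[hinge,rod,orb,iron]
Tick 5: prefer A, take ingot from A; A=[plank,spool] B=[tube] C=[hinge,rod,orb,iron,ingot]
Tick 6: prefer B, take tube from B; A=[plank,spool] B=[-] C=[hinge,rod,orb,iron,ingot,tube]
Tick 7: prefer A, take plank from A; A=[spool] B=[-] C=[hinge,rod,orb,iron,ingot,tube,plank]
Tick 8: prefer B, take spool from A; A=[-] B=[-] C=[hinge,rod,orb,iron,ingot,tube,plank,spool]

Answer: hinge rod orb iron ingot tube plank spool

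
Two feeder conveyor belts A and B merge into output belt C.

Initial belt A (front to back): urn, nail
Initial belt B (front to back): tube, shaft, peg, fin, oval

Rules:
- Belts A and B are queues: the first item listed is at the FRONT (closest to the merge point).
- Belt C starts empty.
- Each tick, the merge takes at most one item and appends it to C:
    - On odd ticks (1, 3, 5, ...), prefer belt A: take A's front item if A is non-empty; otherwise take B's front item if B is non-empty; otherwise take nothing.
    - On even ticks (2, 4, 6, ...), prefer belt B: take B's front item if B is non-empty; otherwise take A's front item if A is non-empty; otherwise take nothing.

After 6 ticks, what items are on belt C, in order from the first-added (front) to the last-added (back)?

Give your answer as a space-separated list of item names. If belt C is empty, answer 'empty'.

Tick 1: prefer A, take urn from A; A=[nail] B=[tube,shaft,peg,fin,oval] C=[urn]
Tick 2: prefer B, take tube from B; A=[nail] B=[shaft,peg,fin,oval] C=[urn,tube]
Tick 3: prefer A, take nail from A; A=[-] B=[shaft,peg,fin,oval] C=[urn,tube,nail]
Tick 4: prefer B, take shaft from B; A=[-] B=[peg,fin,oval] C=[urn,tube,nail,shaft]
Tick 5: prefer A, take peg from B; A=[-] B=[fin,oval] C=[urn,tube,nail,shaft,peg]
Tick 6: prefer B, take fin from B; A=[-] B=[oval] C=[urn,tube,nail,shaft,peg,fin]

Answer: urn tube nail shaft peg fin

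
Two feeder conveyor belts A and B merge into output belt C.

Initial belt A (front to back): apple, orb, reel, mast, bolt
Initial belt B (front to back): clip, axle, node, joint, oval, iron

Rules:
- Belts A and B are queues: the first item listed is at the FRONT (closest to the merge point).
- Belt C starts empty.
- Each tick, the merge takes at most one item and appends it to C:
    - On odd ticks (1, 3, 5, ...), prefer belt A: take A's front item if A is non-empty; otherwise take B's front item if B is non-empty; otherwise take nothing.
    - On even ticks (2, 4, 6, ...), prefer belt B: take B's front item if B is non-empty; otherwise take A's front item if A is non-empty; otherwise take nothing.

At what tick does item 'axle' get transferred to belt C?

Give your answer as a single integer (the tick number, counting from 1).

Tick 1: prefer A, take apple from A; A=[orb,reel,mast,bolt] B=[clip,axle,node,joint,oval,iron] C=[apple]
Tick 2: prefer B, take clip from B; A=[orb,reel,mast,bolt] B=[axle,node,joint,oval,iron] C=[apple,clip]
Tick 3: prefer A, take orb from A; A=[reel,mast,bolt] B=[axle,node,joint,oval,iron] C=[apple,clip,orb]
Tick 4: prefer B, take axle from B; A=[reel,mast,bolt] B=[node,joint,oval,iron] C=[apple,clip,orb,axle]

Answer: 4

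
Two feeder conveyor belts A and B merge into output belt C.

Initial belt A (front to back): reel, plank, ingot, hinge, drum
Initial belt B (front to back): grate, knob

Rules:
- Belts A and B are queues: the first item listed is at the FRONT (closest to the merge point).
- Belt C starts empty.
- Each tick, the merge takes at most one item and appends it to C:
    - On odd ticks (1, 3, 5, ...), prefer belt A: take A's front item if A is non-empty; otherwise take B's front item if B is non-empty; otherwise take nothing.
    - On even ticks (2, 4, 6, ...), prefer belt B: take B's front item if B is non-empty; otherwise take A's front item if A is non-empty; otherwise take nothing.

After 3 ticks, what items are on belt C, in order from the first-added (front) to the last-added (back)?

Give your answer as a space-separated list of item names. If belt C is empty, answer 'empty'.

Answer: reel grate plank

Derivation:
Tick 1: prefer A, take reel from A; A=[plank,ingot,hinge,drum] B=[grate,knob] C=[reel]
Tick 2: prefer B, take grate from B; A=[plank,ingot,hinge,drum] B=[knob] C=[reel,grate]
Tick 3: prefer A, take plank from A; A=[ingot,hinge,drum] B=[knob] C=[reel,grate,plank]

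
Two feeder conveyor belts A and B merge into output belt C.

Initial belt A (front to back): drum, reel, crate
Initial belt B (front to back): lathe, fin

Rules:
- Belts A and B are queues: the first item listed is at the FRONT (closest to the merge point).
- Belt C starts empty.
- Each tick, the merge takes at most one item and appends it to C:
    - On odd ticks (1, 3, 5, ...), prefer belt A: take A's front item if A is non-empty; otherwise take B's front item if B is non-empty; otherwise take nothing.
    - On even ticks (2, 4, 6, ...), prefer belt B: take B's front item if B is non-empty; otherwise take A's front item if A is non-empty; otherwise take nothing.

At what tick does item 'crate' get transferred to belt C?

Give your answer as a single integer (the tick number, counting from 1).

Answer: 5

Derivation:
Tick 1: prefer A, take drum from A; A=[reel,crate] B=[lathe,fin] C=[drum]
Tick 2: prefer B, take lathe from B; A=[reel,crate] B=[fin] C=[drum,lathe]
Tick 3: prefer A, take reel from A; A=[crate] B=[fin] C=[drum,lathe,reel]
Tick 4: prefer B, take fin from B; A=[crate] B=[-] C=[drum,lathe,reel,fin]
Tick 5: prefer A, take crate from A; A=[-] B=[-] C=[drum,lathe,reel,fin,crate]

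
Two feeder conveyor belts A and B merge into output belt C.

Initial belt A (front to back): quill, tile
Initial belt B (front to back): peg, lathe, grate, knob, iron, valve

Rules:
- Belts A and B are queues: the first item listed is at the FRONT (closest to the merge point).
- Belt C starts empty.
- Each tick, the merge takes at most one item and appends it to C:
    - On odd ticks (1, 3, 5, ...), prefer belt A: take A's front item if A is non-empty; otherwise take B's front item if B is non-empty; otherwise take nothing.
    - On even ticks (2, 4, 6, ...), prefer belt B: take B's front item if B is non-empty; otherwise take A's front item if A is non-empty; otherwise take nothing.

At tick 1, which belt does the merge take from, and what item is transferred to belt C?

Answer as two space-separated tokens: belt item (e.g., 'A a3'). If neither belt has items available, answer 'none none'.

Answer: A quill

Derivation:
Tick 1: prefer A, take quill from A; A=[tile] B=[peg,lathe,grate,knob,iron,valve] C=[quill]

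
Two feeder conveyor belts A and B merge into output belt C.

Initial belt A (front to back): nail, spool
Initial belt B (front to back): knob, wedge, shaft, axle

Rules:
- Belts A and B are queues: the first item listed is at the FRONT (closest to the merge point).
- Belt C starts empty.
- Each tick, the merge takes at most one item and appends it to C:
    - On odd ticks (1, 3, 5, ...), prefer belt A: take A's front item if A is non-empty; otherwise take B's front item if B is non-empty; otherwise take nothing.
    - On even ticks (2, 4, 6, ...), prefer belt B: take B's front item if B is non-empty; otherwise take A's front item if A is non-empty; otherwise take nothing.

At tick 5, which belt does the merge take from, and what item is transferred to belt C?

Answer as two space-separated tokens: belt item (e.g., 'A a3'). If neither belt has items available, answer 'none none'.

Tick 1: prefer A, take nail from A; A=[spool] B=[knob,wedge,shaft,axle] C=[nail]
Tick 2: prefer B, take knob from B; A=[spool] B=[wedge,shaft,axle] C=[nail,knob]
Tick 3: prefer A, take spool from A; A=[-] B=[wedge,shaft,axle] C=[nail,knob,spool]
Tick 4: prefer B, take wedge from B; A=[-] B=[shaft,axle] C=[nail,knob,spool,wedge]
Tick 5: prefer A, take shaft from B; A=[-] B=[axle] C=[nail,knob,spool,wedge,shaft]

Answer: B shaft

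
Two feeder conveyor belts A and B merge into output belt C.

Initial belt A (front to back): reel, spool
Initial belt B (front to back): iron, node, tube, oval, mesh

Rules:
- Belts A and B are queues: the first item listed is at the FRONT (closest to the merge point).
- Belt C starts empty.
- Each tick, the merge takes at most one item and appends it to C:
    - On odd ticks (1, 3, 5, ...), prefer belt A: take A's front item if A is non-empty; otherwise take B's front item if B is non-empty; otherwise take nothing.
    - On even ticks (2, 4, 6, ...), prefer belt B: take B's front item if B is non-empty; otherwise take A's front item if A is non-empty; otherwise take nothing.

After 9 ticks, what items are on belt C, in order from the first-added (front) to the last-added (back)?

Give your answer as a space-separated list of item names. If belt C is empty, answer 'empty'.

Answer: reel iron spool node tube oval mesh

Derivation:
Tick 1: prefer A, take reel from A; A=[spool] B=[iron,node,tube,oval,mesh] C=[reel]
Tick 2: prefer B, take iron from B; A=[spool] B=[node,tube,oval,mesh] C=[reel,iron]
Tick 3: prefer A, take spool from A; A=[-] B=[node,tube,oval,mesh] C=[reel,iron,spool]
Tick 4: prefer B, take node from B; A=[-] B=[tube,oval,mesh] C=[reel,iron,spool,node]
Tick 5: prefer A, take tube from B; A=[-] B=[oval,mesh] C=[reel,iron,spool,node,tube]
Tick 6: prefer B, take oval from B; A=[-] B=[mesh] C=[reel,iron,spool,node,tube,oval]
Tick 7: prefer A, take mesh from B; A=[-] B=[-] C=[reel,iron,spool,node,tube,oval,mesh]
Tick 8: prefer B, both empty, nothing taken; A=[-] B=[-] C=[reel,iron,spool,node,tube,oval,mesh]
Tick 9: prefer A, both empty, nothing taken; A=[-] B=[-] C=[reel,iron,spool,node,tube,oval,mesh]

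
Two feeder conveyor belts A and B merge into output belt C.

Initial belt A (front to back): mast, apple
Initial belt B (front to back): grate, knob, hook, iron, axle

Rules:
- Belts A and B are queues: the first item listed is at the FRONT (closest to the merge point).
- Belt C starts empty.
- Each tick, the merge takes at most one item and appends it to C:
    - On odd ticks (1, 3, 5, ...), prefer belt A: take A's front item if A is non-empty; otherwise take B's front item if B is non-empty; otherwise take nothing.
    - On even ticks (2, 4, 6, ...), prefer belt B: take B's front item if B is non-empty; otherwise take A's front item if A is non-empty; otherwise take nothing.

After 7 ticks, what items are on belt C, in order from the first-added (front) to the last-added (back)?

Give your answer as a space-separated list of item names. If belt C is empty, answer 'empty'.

Tick 1: prefer A, take mast from A; A=[apple] B=[grate,knob,hook,iron,axle] C=[mast]
Tick 2: prefer B, take grate from B; A=[apple] B=[knob,hook,iron,axle] C=[mast,grate]
Tick 3: prefer A, take apple from A; A=[-] B=[knob,hook,iron,axle] C=[mast,grate,apple]
Tick 4: prefer B, take knob from B; A=[-] B=[hook,iron,axle] C=[mast,grate,apple,knob]
Tick 5: prefer A, take hook from B; A=[-] B=[iron,axle] C=[mast,grate,apple,knob,hook]
Tick 6: prefer B, take iron from B; A=[-] B=[axle] C=[mast,grate,apple,knob,hook,iron]
Tick 7: prefer A, take axle from B; A=[-] B=[-] C=[mast,grate,apple,knob,hook,iron,axle]

Answer: mast grate apple knob hook iron axle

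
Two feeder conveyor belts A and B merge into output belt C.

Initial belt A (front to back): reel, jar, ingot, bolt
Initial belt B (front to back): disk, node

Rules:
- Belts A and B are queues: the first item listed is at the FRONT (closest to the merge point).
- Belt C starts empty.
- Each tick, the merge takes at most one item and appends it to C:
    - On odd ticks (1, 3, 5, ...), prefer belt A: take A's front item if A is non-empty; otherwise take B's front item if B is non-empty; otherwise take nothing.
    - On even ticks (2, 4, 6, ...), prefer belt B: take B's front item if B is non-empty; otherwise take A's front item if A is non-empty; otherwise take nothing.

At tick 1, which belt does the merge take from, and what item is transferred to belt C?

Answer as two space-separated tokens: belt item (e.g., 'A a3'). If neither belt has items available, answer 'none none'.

Tick 1: prefer A, take reel from A; A=[jar,ingot,bolt] B=[disk,node] C=[reel]

Answer: A reel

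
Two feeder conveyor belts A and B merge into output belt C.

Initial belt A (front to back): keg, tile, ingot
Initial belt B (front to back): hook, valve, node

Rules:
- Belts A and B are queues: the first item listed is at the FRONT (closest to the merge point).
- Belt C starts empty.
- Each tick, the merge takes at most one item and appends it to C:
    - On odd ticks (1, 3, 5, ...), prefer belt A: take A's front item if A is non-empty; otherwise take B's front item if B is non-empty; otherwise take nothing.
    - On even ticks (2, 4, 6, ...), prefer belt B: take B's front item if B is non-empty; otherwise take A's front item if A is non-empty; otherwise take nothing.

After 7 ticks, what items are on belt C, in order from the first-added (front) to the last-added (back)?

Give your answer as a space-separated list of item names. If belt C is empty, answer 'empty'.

Tick 1: prefer A, take keg from A; A=[tile,ingot] B=[hook,valve,node] C=[keg]
Tick 2: prefer B, take hook from B; A=[tile,ingot] B=[valve,node] C=[keg,hook]
Tick 3: prefer A, take tile from A; A=[ingot] B=[valve,node] C=[keg,hook,tile]
Tick 4: prefer B, take valve from B; A=[ingot] B=[node] C=[keg,hook,tile,valve]
Tick 5: prefer A, take ingot from A; A=[-] B=[node] C=[keg,hook,tile,valve,ingot]
Tick 6: prefer B, take node from B; A=[-] B=[-] C=[keg,hook,tile,valve,ingot,node]
Tick 7: prefer A, both empty, nothing taken; A=[-] B=[-] C=[keg,hook,tile,valve,ingot,node]

Answer: keg hook tile valve ingot node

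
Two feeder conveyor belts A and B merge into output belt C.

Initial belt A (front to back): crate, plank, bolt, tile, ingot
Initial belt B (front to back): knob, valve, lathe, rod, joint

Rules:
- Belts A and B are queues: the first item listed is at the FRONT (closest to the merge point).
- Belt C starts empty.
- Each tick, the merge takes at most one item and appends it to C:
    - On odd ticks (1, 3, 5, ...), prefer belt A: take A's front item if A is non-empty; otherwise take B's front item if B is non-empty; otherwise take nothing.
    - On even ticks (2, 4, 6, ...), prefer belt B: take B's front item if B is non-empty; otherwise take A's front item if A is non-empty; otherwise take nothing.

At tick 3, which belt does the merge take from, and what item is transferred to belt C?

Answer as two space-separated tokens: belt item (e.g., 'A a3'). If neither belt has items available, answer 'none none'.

Tick 1: prefer A, take crate from A; A=[plank,bolt,tile,ingot] B=[knob,valve,lathe,rod,joint] C=[crate]
Tick 2: prefer B, take knob from B; A=[plank,bolt,tile,ingot] B=[valve,lathe,rod,joint] C=[crate,knob]
Tick 3: prefer A, take plank from A; A=[bolt,tile,ingot] B=[valve,lathe,rod,joint] C=[crate,knob,plank]

Answer: A plank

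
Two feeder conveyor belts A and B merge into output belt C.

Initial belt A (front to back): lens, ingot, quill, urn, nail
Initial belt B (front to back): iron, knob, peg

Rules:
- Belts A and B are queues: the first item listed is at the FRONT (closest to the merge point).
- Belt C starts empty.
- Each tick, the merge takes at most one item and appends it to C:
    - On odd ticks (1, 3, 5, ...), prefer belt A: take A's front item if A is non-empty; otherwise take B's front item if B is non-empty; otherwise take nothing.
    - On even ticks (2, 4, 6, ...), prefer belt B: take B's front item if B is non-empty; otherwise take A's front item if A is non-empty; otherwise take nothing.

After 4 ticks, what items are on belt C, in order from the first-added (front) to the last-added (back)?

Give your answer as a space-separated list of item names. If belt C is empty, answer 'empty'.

Answer: lens iron ingot knob

Derivation:
Tick 1: prefer A, take lens from A; A=[ingot,quill,urn,nail] B=[iron,knob,peg] C=[lens]
Tick 2: prefer B, take iron from B; A=[ingot,quill,urn,nail] B=[knob,peg] C=[lens,iron]
Tick 3: prefer A, take ingot from A; A=[quill,urn,nail] B=[knob,peg] C=[lens,iron,ingot]
Tick 4: prefer B, take knob from B; A=[quill,urn,nail] B=[peg] C=[lens,iron,ingot,knob]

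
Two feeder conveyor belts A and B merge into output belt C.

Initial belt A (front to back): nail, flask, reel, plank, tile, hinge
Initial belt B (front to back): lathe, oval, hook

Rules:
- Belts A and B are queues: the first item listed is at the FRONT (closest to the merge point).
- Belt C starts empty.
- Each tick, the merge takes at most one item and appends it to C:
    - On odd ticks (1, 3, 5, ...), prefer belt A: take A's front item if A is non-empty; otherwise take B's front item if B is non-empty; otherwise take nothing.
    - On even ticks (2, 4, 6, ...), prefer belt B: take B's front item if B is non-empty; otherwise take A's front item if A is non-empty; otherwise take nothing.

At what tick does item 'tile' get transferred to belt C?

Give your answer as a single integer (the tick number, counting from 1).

Tick 1: prefer A, take nail from A; A=[flask,reel,plank,tile,hinge] B=[lathe,oval,hook] C=[nail]
Tick 2: prefer B, take lathe from B; A=[flask,reel,plank,tile,hinge] B=[oval,hook] C=[nail,lathe]
Tick 3: prefer A, take flask from A; A=[reel,plank,tile,hinge] B=[oval,hook] C=[nail,lathe,flask]
Tick 4: prefer B, take oval from B; A=[reel,plank,tile,hinge] B=[hook] C=[nail,lathe,flask,oval]
Tick 5: prefer A, take reel from A; A=[plank,tile,hinge] B=[hook] C=[nail,lathe,flask,oval,reel]
Tick 6: prefer B, take hook from B; A=[plank,tile,hinge] B=[-] C=[nail,lathe,flask,oval,reel,hook]
Tick 7: prefer A, take plank from A; A=[tile,hinge] B=[-] C=[nail,lathe,flask,oval,reel,hook,plank]
Tick 8: prefer B, take tile from A; A=[hinge] B=[-] C=[nail,lathe,flask,oval,reel,hook,plank,tile]

Answer: 8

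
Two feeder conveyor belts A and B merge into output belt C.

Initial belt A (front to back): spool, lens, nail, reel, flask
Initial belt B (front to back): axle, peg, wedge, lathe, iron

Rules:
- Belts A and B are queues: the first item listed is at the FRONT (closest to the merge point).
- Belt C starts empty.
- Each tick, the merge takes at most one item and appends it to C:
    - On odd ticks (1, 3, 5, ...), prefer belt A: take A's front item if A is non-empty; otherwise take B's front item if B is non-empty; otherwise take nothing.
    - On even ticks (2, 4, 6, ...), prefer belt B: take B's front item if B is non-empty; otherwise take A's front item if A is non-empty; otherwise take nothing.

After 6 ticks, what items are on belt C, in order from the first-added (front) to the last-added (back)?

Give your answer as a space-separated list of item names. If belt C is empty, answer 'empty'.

Answer: spool axle lens peg nail wedge

Derivation:
Tick 1: prefer A, take spool from A; A=[lens,nail,reel,flask] B=[axle,peg,wedge,lathe,iron] C=[spool]
Tick 2: prefer B, take axle from B; A=[lens,nail,reel,flask] B=[peg,wedge,lathe,iron] C=[spool,axle]
Tick 3: prefer A, take lens from A; A=[nail,reel,flask] B=[peg,wedge,lathe,iron] C=[spool,axle,lens]
Tick 4: prefer B, take peg from B; A=[nail,reel,flask] B=[wedge,lathe,iron] C=[spool,axle,lens,peg]
Tick 5: prefer A, take nail from A; A=[reel,flask] B=[wedge,lathe,iron] C=[spool,axle,lens,peg,nail]
Tick 6: prefer B, take wedge from B; A=[reel,flask] B=[lathe,iron] C=[spool,axle,lens,peg,nail,wedge]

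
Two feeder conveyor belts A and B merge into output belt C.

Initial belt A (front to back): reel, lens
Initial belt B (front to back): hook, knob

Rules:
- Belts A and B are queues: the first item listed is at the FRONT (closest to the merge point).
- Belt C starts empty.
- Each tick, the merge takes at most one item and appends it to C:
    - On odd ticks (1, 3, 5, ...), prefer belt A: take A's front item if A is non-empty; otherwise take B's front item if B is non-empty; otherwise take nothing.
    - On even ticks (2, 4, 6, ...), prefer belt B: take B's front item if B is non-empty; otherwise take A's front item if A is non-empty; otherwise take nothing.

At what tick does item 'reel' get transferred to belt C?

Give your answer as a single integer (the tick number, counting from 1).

Answer: 1

Derivation:
Tick 1: prefer A, take reel from A; A=[lens] B=[hook,knob] C=[reel]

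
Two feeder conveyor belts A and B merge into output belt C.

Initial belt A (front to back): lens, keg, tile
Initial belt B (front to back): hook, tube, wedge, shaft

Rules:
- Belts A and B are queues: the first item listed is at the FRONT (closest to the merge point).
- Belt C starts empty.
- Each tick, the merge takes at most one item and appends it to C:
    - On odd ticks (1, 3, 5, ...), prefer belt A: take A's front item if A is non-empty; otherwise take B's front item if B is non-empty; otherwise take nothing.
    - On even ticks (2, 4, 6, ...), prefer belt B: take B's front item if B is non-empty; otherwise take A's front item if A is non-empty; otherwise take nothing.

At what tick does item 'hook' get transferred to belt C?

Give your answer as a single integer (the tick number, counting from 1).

Tick 1: prefer A, take lens from A; A=[keg,tile] B=[hook,tube,wedge,shaft] C=[lens]
Tick 2: prefer B, take hook from B; A=[keg,tile] B=[tube,wedge,shaft] C=[lens,hook]

Answer: 2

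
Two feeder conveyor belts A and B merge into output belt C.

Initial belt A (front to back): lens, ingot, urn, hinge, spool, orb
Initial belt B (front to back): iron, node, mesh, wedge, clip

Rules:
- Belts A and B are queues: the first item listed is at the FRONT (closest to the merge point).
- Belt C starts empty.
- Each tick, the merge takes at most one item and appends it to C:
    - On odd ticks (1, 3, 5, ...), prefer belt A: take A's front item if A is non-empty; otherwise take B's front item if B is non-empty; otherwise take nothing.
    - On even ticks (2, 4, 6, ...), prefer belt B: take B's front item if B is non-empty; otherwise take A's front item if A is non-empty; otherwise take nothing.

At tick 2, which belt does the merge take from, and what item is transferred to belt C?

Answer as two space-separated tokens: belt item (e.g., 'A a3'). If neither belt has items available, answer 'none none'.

Tick 1: prefer A, take lens from A; A=[ingot,urn,hinge,spool,orb] B=[iron,node,mesh,wedge,clip] C=[lens]
Tick 2: prefer B, take iron from B; A=[ingot,urn,hinge,spool,orb] B=[node,mesh,wedge,clip] C=[lens,iron]

Answer: B iron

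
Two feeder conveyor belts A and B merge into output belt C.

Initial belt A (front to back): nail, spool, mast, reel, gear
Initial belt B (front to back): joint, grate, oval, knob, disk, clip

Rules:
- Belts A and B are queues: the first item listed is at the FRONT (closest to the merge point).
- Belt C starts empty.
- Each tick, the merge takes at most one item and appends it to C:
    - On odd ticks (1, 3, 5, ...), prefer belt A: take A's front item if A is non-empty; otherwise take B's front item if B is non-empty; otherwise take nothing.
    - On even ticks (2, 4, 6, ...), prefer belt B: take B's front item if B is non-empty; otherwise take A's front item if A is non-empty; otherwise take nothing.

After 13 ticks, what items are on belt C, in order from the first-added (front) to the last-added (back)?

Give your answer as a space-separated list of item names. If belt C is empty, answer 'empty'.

Tick 1: prefer A, take nail from A; A=[spool,mast,reel,gear] B=[joint,grate,oval,knob,disk,clip] C=[nail]
Tick 2: prefer B, take joint from B; A=[spool,mast,reel,gear] B=[grate,oval,knob,disk,clip] C=[nail,joint]
Tick 3: prefer A, take spool from A; A=[mast,reel,gear] B=[grate,oval,knob,disk,clip] C=[nail,joint,spool]
Tick 4: prefer B, take grate from B; A=[mast,reel,gear] B=[oval,knob,disk,clip] C=[nail,joint,spool,grate]
Tick 5: prefer A, take mast from A; A=[reel,gear] B=[oval,knob,disk,clip] C=[nail,joint,spool,grate,mast]
Tick 6: prefer B, take oval from B; A=[reel,gear] B=[knob,disk,clip] C=[nail,joint,spool,grate,mast,oval]
Tick 7: prefer A, take reel from A; A=[gear] B=[knob,disk,clip] C=[nail,joint,spool,grate,mast,oval,reel]
Tick 8: prefer B, take knob from B; A=[gear] B=[disk,clip] C=[nail,joint,spool,grate,mast,oval,reel,knob]
Tick 9: prefer A, take gear from A; A=[-] B=[disk,clip] C=[nail,joint,spool,grate,mast,oval,reel,knob,gear]
Tick 10: prefer B, take disk from B; A=[-] B=[clip] C=[nail,joint,spool,grate,mast,oval,reel,knob,gear,disk]
Tick 11: prefer A, take clip from B; A=[-] B=[-] C=[nail,joint,spool,grate,mast,oval,reel,knob,gear,disk,clip]
Tick 12: prefer B, both empty, nothing taken; A=[-] B=[-] C=[nail,joint,spool,grate,mast,oval,reel,knob,gear,disk,clip]
Tick 13: prefer A, both empty, nothing taken; A=[-] B=[-] C=[nail,joint,spool,grate,mast,oval,reel,knob,gear,disk,clip]

Answer: nail joint spool grate mast oval reel knob gear disk clip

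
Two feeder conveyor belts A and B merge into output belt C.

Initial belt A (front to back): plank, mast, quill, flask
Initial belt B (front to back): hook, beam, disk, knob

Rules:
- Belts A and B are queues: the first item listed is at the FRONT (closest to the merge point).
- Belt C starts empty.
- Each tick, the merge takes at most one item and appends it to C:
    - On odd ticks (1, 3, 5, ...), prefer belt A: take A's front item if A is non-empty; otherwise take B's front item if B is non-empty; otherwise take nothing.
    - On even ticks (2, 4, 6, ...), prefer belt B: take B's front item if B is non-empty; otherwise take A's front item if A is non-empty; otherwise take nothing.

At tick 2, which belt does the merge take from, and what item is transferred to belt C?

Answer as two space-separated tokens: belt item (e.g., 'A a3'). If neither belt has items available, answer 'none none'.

Answer: B hook

Derivation:
Tick 1: prefer A, take plank from A; A=[mast,quill,flask] B=[hook,beam,disk,knob] C=[plank]
Tick 2: prefer B, take hook from B; A=[mast,quill,flask] B=[beam,disk,knob] C=[plank,hook]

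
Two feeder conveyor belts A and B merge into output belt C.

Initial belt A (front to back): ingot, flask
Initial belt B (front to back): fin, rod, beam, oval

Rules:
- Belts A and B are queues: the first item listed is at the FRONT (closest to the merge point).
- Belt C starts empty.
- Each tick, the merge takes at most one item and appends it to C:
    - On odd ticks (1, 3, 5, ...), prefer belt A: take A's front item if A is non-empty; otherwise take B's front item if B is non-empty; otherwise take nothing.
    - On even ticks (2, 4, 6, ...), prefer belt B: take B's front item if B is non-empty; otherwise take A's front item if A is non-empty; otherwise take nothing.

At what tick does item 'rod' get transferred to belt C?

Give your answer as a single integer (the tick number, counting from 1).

Tick 1: prefer A, take ingot from A; A=[flask] B=[fin,rod,beam,oval] C=[ingot]
Tick 2: prefer B, take fin from B; A=[flask] B=[rod,beam,oval] C=[ingot,fin]
Tick 3: prefer A, take flask from A; A=[-] B=[rod,beam,oval] C=[ingot,fin,flask]
Tick 4: prefer B, take rod from B; A=[-] B=[beam,oval] C=[ingot,fin,flask,rod]

Answer: 4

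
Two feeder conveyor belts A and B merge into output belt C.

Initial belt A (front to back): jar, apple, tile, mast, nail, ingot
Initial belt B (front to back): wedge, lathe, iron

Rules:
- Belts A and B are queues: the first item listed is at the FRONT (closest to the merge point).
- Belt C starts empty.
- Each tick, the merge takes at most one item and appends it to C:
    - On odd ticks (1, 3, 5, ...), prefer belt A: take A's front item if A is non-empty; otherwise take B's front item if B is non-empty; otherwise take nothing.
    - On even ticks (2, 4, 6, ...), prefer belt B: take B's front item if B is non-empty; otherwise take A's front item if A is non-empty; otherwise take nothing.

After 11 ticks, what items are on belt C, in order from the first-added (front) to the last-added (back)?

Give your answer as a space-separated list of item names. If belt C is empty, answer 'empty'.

Answer: jar wedge apple lathe tile iron mast nail ingot

Derivation:
Tick 1: prefer A, take jar from A; A=[apple,tile,mast,nail,ingot] B=[wedge,lathe,iron] C=[jar]
Tick 2: prefer B, take wedge from B; A=[apple,tile,mast,nail,ingot] B=[lathe,iron] C=[jar,wedge]
Tick 3: prefer A, take apple from A; A=[tile,mast,nail,ingot] B=[lathe,iron] C=[jar,wedge,apple]
Tick 4: prefer B, take lathe from B; A=[tile,mast,nail,ingot] B=[iron] C=[jar,wedge,apple,lathe]
Tick 5: prefer A, take tile from A; A=[mast,nail,ingot] B=[iron] C=[jar,wedge,apple,lathe,tile]
Tick 6: prefer B, take iron from B; A=[mast,nail,ingot] B=[-] C=[jar,wedge,apple,lathe,tile,iron]
Tick 7: prefer A, take mast from A; A=[nail,ingot] B=[-] C=[jar,wedge,apple,lathe,tile,iron,mast]
Tick 8: prefer B, take nail from A; A=[ingot] B=[-] C=[jar,wedge,apple,lathe,tile,iron,mast,nail]
Tick 9: prefer A, take ingot from A; A=[-] B=[-] C=[jar,wedge,apple,lathe,tile,iron,mast,nail,ingot]
Tick 10: prefer B, both empty, nothing taken; A=[-] B=[-] C=[jar,wedge,apple,lathe,tile,iron,mast,nail,ingot]
Tick 11: prefer A, both empty, nothing taken; A=[-] B=[-] C=[jar,wedge,apple,lathe,tile,iron,mast,nail,ingot]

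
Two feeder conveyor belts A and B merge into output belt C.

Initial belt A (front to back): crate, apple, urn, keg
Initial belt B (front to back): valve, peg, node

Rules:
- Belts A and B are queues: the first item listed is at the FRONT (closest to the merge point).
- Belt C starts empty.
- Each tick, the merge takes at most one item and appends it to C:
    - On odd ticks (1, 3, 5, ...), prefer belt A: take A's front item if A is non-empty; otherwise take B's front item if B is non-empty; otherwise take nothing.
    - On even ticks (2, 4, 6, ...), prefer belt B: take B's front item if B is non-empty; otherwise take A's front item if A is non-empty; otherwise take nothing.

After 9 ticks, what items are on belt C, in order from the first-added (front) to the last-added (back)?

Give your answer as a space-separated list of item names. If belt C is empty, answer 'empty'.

Tick 1: prefer A, take crate from A; A=[apple,urn,keg] B=[valve,peg,node] C=[crate]
Tick 2: prefer B, take valve from B; A=[apple,urn,keg] B=[peg,node] C=[crate,valve]
Tick 3: prefer A, take apple from A; A=[urn,keg] B=[peg,node] C=[crate,valve,apple]
Tick 4: prefer B, take peg from B; A=[urn,keg] B=[node] C=[crate,valve,apple,peg]
Tick 5: prefer A, take urn from A; A=[keg] B=[node] C=[crate,valve,apple,peg,urn]
Tick 6: prefer B, take node from B; A=[keg] B=[-] C=[crate,valve,apple,peg,urn,node]
Tick 7: prefer A, take keg from A; A=[-] B=[-] C=[crate,valve,apple,peg,urn,node,keg]
Tick 8: prefer B, both empty, nothing taken; A=[-] B=[-] C=[crate,valve,apple,peg,urn,node,keg]
Tick 9: prefer A, both empty, nothing taken; A=[-] B=[-] C=[crate,valve,apple,peg,urn,node,keg]

Answer: crate valve apple peg urn node keg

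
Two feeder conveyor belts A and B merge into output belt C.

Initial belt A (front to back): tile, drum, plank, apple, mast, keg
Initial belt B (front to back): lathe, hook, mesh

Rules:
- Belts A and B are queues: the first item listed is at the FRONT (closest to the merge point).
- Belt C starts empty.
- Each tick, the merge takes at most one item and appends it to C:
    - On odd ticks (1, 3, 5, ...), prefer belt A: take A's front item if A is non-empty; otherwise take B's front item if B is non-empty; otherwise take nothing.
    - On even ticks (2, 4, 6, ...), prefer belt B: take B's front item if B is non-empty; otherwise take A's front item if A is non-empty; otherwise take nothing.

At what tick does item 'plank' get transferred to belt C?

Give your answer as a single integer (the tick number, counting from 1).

Tick 1: prefer A, take tile from A; A=[drum,plank,apple,mast,keg] B=[lathe,hook,mesh] C=[tile]
Tick 2: prefer B, take lathe from B; A=[drum,plank,apple,mast,keg] B=[hook,mesh] C=[tile,lathe]
Tick 3: prefer A, take drum from A; A=[plank,apple,mast,keg] B=[hook,mesh] C=[tile,lathe,drum]
Tick 4: prefer B, take hook from B; A=[plank,apple,mast,keg] B=[mesh] C=[tile,lathe,drum,hook]
Tick 5: prefer A, take plank from A; A=[apple,mast,keg] B=[mesh] C=[tile,lathe,drum,hook,plank]

Answer: 5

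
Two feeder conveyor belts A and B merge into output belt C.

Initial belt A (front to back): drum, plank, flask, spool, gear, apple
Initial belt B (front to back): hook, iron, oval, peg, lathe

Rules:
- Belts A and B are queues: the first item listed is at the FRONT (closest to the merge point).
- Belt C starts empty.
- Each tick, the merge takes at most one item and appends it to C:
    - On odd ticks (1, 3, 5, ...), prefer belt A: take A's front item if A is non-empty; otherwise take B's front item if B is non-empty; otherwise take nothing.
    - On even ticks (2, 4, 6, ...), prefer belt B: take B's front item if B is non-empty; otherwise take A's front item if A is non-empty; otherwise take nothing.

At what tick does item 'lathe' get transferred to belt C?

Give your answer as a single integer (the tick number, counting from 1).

Answer: 10

Derivation:
Tick 1: prefer A, take drum from A; A=[plank,flask,spool,gear,apple] B=[hook,iron,oval,peg,lathe] C=[drum]
Tick 2: prefer B, take hook from B; A=[plank,flask,spool,gear,apple] B=[iron,oval,peg,lathe] C=[drum,hook]
Tick 3: prefer A, take plank from A; A=[flask,spool,gear,apple] B=[iron,oval,peg,lathe] C=[drum,hook,plank]
Tick 4: prefer B, take iron from B; A=[flask,spool,gear,apple] B=[oval,peg,lathe] C=[drum,hook,plank,iron]
Tick 5: prefer A, take flask from A; A=[spool,gear,apple] B=[oval,peg,lathe] C=[drum,hook,plank,iron,flask]
Tick 6: prefer B, take oval from B; A=[spool,gear,apple] B=[peg,lathe] C=[drum,hook,plank,iron,flask,oval]
Tick 7: prefer A, take spool from A; A=[gear,apple] B=[peg,lathe] C=[drum,hook,plank,iron,flask,oval,spool]
Tick 8: prefer B, take peg from B; A=[gear,apple] B=[lathe] C=[drum,hook,plank,iron,flask,oval,spool,peg]
Tick 9: prefer A, take gear from A; A=[apple] B=[lathe] C=[drum,hook,plank,iron,flask,oval,spool,peg,gear]
Tick 10: prefer B, take lathe from B; A=[apple] B=[-] C=[drum,hook,plank,iron,flask,oval,spool,peg,gear,lathe]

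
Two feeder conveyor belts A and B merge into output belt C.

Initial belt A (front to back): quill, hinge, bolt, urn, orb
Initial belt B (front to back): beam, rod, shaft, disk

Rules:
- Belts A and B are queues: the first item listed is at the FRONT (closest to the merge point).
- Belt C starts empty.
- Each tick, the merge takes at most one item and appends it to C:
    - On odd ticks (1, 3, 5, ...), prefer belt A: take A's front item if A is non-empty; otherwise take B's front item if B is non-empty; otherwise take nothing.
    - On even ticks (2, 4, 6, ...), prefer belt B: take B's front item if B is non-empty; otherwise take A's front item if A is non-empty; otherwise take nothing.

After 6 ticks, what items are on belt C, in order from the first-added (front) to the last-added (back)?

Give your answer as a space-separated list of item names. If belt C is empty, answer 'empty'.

Tick 1: prefer A, take quill from A; A=[hinge,bolt,urn,orb] B=[beam,rod,shaft,disk] C=[quill]
Tick 2: prefer B, take beam from B; A=[hinge,bolt,urn,orb] B=[rod,shaft,disk] C=[quill,beam]
Tick 3: prefer A, take hinge from A; A=[bolt,urn,orb] B=[rod,shaft,disk] C=[quill,beam,hinge]
Tick 4: prefer B, take rod from B; A=[bolt,urn,orb] B=[shaft,disk] C=[quill,beam,hinge,rod]
Tick 5: prefer A, take bolt from A; A=[urn,orb] B=[shaft,disk] C=[quill,beam,hinge,rod,bolt]
Tick 6: prefer B, take shaft from B; A=[urn,orb] B=[disk] C=[quill,beam,hinge,rod,bolt,shaft]

Answer: quill beam hinge rod bolt shaft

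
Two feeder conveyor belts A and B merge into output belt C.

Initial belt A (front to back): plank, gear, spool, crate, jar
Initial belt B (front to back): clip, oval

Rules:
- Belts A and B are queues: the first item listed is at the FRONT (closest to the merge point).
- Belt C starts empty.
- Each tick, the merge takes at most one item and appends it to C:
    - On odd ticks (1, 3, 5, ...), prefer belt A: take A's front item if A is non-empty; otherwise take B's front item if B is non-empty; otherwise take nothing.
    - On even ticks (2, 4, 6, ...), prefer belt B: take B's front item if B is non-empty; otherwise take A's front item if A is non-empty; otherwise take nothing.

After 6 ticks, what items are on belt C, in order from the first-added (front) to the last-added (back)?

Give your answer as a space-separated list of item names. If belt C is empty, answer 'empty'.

Answer: plank clip gear oval spool crate

Derivation:
Tick 1: prefer A, take plank from A; A=[gear,spool,crate,jar] B=[clip,oval] C=[plank]
Tick 2: prefer B, take clip from B; A=[gear,spool,crate,jar] B=[oval] C=[plank,clip]
Tick 3: prefer A, take gear from A; A=[spool,crate,jar] B=[oval] C=[plank,clip,gear]
Tick 4: prefer B, take oval from B; A=[spool,crate,jar] B=[-] C=[plank,clip,gear,oval]
Tick 5: prefer A, take spool from A; A=[crate,jar] B=[-] C=[plank,clip,gear,oval,spool]
Tick 6: prefer B, take crate from A; A=[jar] B=[-] C=[plank,clip,gear,oval,spool,crate]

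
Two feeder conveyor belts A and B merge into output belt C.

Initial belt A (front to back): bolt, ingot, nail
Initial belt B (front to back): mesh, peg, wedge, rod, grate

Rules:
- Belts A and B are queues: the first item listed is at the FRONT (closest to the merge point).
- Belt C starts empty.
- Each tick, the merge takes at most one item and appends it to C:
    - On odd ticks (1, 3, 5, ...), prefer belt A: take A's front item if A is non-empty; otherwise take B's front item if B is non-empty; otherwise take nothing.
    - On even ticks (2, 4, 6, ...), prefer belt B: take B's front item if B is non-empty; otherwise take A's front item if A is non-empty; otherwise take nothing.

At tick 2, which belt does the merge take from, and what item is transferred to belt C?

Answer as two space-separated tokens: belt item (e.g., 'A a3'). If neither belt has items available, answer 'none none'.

Tick 1: prefer A, take bolt from A; A=[ingot,nail] B=[mesh,peg,wedge,rod,grate] C=[bolt]
Tick 2: prefer B, take mesh from B; A=[ingot,nail] B=[peg,wedge,rod,grate] C=[bolt,mesh]

Answer: B mesh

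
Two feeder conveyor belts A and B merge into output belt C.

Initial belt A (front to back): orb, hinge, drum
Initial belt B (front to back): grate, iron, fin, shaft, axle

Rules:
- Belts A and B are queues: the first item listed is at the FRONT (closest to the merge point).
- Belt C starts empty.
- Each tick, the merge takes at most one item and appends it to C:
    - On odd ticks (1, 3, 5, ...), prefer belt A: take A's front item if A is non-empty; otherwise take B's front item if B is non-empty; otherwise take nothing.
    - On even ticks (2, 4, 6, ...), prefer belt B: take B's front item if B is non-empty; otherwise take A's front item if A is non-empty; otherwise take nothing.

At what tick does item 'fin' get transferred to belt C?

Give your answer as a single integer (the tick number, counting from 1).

Tick 1: prefer A, take orb from A; A=[hinge,drum] B=[grate,iron,fin,shaft,axle] C=[orb]
Tick 2: prefer B, take grate from B; A=[hinge,drum] B=[iron,fin,shaft,axle] C=[orb,grate]
Tick 3: prefer A, take hinge from A; A=[drum] B=[iron,fin,shaft,axle] C=[orb,grate,hinge]
Tick 4: prefer B, take iron from B; A=[drum] B=[fin,shaft,axle] C=[orb,grate,hinge,iron]
Tick 5: prefer A, take drum from A; A=[-] B=[fin,shaft,axle] C=[orb,grate,hinge,iron,drum]
Tick 6: prefer B, take fin from B; A=[-] B=[shaft,axle] C=[orb,grate,hinge,iron,drum,fin]

Answer: 6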